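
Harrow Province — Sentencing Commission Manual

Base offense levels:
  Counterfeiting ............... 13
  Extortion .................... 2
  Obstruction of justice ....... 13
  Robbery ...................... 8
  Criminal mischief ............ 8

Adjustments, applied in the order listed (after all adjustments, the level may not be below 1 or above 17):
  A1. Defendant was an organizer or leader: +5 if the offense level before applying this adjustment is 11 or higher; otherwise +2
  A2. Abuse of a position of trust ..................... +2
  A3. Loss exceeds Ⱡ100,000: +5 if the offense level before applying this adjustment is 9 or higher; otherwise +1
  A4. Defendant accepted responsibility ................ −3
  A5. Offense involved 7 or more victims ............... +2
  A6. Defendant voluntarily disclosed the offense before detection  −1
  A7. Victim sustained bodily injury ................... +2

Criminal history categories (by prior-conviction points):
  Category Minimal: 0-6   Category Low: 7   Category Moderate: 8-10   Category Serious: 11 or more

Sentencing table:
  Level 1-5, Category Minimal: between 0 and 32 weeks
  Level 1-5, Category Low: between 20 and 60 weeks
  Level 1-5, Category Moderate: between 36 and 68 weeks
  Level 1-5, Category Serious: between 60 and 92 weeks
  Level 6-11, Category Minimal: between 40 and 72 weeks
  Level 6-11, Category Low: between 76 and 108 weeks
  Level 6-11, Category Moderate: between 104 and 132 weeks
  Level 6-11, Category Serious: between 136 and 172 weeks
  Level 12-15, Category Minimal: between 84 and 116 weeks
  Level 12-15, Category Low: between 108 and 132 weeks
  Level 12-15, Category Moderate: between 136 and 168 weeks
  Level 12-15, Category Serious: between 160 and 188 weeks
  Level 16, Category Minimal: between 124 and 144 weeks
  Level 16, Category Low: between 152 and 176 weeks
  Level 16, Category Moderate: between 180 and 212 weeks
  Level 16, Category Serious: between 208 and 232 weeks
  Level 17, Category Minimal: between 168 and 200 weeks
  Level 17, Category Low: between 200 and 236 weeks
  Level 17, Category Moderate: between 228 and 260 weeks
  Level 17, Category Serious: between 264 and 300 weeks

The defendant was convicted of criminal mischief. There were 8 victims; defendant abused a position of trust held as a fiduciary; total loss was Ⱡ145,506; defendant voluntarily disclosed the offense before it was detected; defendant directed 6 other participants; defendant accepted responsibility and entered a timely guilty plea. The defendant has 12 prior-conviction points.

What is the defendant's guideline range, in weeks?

160-188 weeks

Base offense level for criminal mischief: 8.
A1 applies (level before this adjustment is 8 < 11, so +2): 8 + 2 = 10.
A2 applies: 10 + 2 = 12.
A3 applies (level before this adjustment is 12 ≥ 9, so +5): 12 + 5 = 17.
A4 applies: 17 − 3 = 14.
A5 applies: 14 + 2 = 16.
A6 applies: 16 − 1 = 15.
Final offense level: 15.
Criminal history: 12 prior points → Category Serious (11+).
Level 15 falls in the 12-15 band.
Grid: Level 12-15 × Category Serious = 160-188 weeks.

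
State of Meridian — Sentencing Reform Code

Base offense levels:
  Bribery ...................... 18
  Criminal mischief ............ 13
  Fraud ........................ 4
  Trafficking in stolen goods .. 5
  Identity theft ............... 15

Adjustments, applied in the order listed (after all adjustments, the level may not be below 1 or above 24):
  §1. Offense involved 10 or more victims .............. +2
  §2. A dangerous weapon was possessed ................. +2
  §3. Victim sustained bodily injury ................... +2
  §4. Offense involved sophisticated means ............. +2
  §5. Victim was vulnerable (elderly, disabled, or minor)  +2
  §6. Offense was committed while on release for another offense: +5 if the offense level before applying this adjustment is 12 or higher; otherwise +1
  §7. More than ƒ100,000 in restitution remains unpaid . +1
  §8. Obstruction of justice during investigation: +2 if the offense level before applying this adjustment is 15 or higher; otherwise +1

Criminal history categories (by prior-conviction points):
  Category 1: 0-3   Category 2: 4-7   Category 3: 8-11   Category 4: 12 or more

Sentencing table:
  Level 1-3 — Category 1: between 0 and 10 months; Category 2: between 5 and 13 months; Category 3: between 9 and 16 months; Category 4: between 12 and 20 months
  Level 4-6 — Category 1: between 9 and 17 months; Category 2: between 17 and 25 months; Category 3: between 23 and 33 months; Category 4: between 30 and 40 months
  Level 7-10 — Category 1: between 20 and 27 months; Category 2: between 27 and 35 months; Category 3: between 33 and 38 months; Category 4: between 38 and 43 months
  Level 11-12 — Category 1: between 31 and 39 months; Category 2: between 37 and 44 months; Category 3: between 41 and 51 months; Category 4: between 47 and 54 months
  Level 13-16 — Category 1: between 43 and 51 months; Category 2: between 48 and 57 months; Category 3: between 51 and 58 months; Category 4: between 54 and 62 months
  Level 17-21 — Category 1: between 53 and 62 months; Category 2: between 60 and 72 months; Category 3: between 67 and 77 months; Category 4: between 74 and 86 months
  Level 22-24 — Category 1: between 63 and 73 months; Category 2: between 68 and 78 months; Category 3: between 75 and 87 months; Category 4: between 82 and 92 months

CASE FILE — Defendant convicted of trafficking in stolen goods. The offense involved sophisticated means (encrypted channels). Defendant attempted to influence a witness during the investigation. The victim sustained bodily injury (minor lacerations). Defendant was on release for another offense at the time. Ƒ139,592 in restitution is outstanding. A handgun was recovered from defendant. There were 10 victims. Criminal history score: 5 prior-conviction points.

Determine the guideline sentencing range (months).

60-72 months

Base offense level for trafficking in stolen goods: 5.
§1 applies: 5 + 2 = 7.
§2 applies: 7 + 2 = 9.
§3 applies: 9 + 2 = 11.
§4 applies: 11 + 2 = 13.
§5 does not apply.
§6 applies (level before this adjustment is 13 ≥ 12, so +5): 13 + 5 = 18.
§7 applies: 18 + 1 = 19.
§8 applies (level before this adjustment is 19 ≥ 15, so +2): 19 + 2 = 21.
Final offense level: 21.
Criminal history: 5 prior points → Category 2 (4-7).
Level 21 falls in the 17-21 band.
Grid: Level 17-21 × Category 2 = 60-72 months.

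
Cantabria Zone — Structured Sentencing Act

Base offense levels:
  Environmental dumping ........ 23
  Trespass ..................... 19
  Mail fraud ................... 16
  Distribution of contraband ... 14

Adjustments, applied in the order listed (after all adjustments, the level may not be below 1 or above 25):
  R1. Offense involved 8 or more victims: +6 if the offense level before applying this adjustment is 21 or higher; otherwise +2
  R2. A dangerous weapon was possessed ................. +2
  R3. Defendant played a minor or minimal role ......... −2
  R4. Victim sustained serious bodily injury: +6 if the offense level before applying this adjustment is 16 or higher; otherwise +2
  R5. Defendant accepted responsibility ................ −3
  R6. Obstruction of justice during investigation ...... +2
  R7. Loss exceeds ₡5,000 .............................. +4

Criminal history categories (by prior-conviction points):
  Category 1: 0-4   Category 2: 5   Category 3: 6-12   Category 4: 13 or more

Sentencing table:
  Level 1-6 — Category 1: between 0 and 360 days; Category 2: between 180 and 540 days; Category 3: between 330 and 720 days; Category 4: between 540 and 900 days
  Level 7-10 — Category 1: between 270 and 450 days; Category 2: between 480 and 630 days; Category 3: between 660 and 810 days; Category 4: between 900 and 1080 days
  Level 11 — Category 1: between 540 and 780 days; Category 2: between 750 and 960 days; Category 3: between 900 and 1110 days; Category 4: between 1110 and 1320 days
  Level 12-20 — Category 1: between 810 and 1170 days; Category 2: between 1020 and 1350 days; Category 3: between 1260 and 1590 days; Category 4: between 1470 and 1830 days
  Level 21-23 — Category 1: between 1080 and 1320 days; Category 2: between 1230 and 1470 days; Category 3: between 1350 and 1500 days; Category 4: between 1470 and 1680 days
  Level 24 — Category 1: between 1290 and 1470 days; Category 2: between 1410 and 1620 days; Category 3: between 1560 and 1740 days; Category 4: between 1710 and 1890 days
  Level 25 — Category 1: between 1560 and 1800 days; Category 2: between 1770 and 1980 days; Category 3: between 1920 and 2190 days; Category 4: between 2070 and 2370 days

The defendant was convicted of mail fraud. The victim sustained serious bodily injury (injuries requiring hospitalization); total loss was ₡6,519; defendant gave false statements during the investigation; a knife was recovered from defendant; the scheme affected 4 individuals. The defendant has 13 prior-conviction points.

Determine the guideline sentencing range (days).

2070-2370 days

Base offense level for mail fraud: 16.
R2 applies: 16 + 2 = 18.
R4 applies (level before this adjustment is 18 ≥ 16, so +6): 18 + 6 = 24.
R5 does not apply.
R6 applies: 24 + 2 = 26.
R7 applies: 26 + 4 = 30.
Level 30 exceeds the maximum of 25; capped at 25.
Final offense level: 25.
Criminal history: 13 prior points → Category 4 (13+).
Level 25 falls in the 25 band.
Grid: Level 25 × Category 4 = 2070-2370 days.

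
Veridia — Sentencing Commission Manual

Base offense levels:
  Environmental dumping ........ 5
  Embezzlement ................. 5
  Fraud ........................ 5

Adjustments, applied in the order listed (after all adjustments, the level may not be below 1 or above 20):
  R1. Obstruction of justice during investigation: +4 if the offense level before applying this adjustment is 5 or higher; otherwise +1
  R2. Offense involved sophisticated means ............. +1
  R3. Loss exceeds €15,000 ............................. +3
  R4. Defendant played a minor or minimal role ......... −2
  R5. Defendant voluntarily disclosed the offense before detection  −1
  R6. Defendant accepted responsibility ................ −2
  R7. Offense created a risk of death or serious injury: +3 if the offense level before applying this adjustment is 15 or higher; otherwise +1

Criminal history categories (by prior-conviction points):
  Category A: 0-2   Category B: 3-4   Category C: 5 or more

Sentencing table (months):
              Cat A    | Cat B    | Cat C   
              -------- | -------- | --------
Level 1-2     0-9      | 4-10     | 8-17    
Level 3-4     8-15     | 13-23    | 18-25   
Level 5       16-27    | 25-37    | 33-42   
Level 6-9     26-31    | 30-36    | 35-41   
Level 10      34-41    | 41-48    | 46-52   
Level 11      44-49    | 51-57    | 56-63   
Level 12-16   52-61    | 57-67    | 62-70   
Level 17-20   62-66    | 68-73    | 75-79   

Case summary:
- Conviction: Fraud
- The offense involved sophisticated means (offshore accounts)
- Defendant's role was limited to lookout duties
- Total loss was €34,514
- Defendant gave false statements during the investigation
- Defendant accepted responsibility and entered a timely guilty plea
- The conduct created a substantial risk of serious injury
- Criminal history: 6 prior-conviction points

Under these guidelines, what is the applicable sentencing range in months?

Base offense level for fraud: 5.
R1 applies (level before this adjustment is 5 ≥ 5, so +4): 5 + 4 = 9.
R2 applies: 9 + 1 = 10.
R3 applies: 10 + 3 = 13.
R4 applies: 13 − 2 = 11.
R5 does not apply.
R6 applies: 11 − 2 = 9.
R7 applies (level before this adjustment is 9 < 15, so +1): 9 + 1 = 10.
Final offense level: 10.
Criminal history: 6 prior points → Category C (5+).
Level 10 falls in the 10 band.
Grid: Level 10 × Category C = 46-52 months.

46-52 months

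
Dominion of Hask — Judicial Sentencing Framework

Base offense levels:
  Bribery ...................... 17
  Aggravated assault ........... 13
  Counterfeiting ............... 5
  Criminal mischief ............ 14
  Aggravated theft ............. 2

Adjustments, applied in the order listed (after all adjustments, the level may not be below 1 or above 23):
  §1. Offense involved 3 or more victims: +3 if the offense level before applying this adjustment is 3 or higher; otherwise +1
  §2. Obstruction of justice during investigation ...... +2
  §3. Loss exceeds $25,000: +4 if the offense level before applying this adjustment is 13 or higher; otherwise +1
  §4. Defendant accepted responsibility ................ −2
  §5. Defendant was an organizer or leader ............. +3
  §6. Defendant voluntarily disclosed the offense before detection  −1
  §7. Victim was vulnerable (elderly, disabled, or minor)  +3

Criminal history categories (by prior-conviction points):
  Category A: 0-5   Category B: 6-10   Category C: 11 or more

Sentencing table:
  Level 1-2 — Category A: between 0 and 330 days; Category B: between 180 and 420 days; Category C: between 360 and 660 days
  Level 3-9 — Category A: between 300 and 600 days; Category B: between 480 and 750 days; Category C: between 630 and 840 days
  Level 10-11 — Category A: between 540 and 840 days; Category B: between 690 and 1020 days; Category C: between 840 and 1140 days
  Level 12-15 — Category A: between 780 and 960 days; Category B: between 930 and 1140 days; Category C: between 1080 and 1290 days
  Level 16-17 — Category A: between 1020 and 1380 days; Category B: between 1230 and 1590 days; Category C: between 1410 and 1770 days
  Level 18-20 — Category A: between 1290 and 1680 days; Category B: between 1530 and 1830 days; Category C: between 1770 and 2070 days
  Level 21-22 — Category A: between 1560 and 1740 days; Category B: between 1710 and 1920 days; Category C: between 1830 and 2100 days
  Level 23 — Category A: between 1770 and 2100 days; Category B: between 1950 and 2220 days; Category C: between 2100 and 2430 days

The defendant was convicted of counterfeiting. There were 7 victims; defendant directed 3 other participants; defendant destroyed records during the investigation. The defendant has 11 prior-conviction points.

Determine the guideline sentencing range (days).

Base offense level for counterfeiting: 5.
§1 applies (level before this adjustment is 5 ≥ 3, so +3): 5 + 3 = 8.
§2 applies: 8 + 2 = 10.
§5 applies: 10 + 3 = 13.
§6 does not apply.
Final offense level: 13.
Criminal history: 11 prior points → Category C (11+).
Level 13 falls in the 12-15 band.
Grid: Level 12-15 × Category C = 1080-1290 days.

1080-1290 days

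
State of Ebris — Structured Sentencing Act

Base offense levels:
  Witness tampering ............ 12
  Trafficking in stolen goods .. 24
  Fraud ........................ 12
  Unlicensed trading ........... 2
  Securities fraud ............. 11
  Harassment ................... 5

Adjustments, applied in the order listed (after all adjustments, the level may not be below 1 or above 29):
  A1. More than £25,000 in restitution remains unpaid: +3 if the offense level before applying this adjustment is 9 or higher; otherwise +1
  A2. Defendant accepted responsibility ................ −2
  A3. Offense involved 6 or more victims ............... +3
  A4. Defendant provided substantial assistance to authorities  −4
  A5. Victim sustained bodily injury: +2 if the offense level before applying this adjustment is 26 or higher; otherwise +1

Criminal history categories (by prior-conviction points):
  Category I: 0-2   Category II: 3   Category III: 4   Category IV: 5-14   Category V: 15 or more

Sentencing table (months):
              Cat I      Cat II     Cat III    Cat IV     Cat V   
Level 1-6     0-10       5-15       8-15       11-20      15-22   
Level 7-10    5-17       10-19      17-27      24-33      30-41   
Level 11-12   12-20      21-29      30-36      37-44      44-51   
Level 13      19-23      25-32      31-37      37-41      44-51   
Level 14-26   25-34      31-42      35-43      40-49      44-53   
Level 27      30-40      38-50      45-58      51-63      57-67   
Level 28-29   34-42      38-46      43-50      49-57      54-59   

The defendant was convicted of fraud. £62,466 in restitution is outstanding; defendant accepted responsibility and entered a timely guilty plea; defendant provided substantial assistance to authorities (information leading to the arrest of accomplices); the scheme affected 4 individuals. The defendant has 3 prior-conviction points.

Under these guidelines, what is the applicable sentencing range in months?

10-19 months

Base offense level for fraud: 12.
A1 applies (level before this adjustment is 12 ≥ 9, so +3): 12 + 3 = 15.
A2 applies: 15 − 2 = 13.
A4 applies: 13 − 4 = 9.
Final offense level: 9.
Criminal history: 3 prior points → Category II (3).
Level 9 falls in the 7-10 band.
Grid: Level 7-10 × Category II = 10-19 months.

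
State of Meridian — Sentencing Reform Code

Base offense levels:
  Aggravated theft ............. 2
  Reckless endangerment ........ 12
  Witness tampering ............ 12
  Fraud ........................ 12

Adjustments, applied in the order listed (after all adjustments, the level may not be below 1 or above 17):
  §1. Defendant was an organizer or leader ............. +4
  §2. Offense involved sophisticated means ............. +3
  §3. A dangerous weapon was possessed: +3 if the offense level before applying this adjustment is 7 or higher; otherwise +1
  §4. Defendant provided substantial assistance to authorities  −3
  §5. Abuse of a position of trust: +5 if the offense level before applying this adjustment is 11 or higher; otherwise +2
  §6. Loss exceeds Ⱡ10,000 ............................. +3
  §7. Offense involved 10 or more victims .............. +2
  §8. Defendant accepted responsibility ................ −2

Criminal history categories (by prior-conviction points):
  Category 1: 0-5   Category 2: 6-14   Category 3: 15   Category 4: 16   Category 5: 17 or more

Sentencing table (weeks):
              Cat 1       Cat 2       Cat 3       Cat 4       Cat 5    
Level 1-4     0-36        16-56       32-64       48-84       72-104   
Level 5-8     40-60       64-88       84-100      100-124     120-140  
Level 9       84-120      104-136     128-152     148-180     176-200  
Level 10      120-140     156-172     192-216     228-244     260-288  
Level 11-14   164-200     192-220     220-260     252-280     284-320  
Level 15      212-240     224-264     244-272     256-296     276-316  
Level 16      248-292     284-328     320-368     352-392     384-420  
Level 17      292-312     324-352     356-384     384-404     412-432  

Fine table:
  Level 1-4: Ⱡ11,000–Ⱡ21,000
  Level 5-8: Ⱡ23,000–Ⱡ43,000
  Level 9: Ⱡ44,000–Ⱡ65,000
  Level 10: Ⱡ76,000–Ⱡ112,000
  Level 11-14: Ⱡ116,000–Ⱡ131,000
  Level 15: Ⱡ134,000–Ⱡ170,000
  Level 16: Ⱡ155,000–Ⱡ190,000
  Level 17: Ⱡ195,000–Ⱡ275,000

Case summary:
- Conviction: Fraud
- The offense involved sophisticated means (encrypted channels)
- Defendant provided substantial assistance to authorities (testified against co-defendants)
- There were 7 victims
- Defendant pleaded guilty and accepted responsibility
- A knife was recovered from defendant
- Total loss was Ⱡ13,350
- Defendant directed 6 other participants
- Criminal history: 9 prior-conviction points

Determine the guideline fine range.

Base offense level for fraud: 12.
§1 applies: 12 + 4 = 16.
§2 applies: 16 + 3 = 19.
§3 applies (level before this adjustment is 19 ≥ 7, so +3): 19 + 3 = 22.
§4 applies: 22 − 3 = 19.
§5 does not apply.
§6 applies: 19 + 3 = 22.
§7 does not apply.
§8 applies: 22 − 2 = 20.
Level 20 exceeds the maximum of 17; capped at 17.
Final offense level: 17.
Level 17 falls in the 17 band.
Fine table: Level 17 → Ⱡ195,000–Ⱡ275,000.

Ⱡ195,000–Ⱡ275,000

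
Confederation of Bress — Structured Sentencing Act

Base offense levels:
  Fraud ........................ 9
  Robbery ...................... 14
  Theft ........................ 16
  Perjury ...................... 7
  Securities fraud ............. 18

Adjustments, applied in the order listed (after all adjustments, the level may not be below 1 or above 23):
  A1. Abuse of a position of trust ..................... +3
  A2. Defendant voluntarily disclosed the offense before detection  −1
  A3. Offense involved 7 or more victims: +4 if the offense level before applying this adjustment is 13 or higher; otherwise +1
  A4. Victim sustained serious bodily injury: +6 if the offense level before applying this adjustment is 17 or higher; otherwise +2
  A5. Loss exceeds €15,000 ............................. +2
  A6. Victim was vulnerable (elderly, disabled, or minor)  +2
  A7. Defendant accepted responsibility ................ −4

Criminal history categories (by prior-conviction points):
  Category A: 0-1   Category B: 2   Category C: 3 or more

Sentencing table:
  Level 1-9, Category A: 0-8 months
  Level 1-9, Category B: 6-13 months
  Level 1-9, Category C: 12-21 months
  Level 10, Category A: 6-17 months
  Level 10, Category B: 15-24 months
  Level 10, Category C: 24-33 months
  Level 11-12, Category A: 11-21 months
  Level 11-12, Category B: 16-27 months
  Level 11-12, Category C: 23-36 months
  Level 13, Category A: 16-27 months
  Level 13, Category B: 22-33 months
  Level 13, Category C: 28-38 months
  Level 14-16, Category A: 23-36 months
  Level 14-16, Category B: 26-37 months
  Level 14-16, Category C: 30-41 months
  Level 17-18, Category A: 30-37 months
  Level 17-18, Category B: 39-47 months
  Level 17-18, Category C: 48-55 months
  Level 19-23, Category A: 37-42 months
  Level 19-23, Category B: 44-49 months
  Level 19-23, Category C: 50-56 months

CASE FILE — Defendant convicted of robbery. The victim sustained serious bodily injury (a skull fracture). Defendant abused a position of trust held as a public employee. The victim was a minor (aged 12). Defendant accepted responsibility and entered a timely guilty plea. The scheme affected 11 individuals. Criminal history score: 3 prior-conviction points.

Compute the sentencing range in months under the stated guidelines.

Base offense level for robbery: 14.
A1 applies: 14 + 3 = 17.
A3 applies (level before this adjustment is 17 ≥ 13, so +4): 17 + 4 = 21.
A4 applies (level before this adjustment is 21 ≥ 17, so +6): 21 + 6 = 27.
A5 does not apply.
A6 applies: 27 + 2 = 29.
A7 applies: 29 − 4 = 25.
Level 25 exceeds the maximum of 23; capped at 23.
Final offense level: 23.
Criminal history: 3 prior points → Category C (3+).
Level 23 falls in the 19-23 band.
Grid: Level 19-23 × Category C = 50-56 months.

50-56 months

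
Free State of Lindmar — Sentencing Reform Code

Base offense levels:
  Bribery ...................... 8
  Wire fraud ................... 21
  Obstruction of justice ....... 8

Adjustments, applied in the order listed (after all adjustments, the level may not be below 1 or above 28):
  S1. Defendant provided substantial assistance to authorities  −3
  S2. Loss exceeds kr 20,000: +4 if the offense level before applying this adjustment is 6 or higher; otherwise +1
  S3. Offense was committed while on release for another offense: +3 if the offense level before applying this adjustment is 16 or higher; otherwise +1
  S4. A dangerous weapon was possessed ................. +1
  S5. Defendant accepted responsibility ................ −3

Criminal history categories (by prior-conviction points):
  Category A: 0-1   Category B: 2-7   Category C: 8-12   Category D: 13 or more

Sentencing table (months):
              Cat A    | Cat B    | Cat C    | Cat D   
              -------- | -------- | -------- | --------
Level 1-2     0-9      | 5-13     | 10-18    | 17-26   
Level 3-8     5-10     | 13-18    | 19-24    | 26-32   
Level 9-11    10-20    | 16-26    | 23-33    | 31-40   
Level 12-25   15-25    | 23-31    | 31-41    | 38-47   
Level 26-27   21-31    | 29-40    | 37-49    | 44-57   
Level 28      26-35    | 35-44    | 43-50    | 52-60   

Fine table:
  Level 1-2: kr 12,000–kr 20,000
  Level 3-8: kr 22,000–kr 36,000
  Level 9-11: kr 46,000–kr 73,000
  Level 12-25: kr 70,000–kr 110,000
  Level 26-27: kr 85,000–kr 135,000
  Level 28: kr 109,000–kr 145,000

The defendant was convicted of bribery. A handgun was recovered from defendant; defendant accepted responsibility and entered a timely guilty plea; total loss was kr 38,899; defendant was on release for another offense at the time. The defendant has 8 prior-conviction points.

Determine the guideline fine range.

kr 46,000–kr 73,000

Base offense level for bribery: 8.
S2 applies (level before this adjustment is 8 ≥ 6, so +4): 8 + 4 = 12.
S3 applies (level before this adjustment is 12 < 16, so +1): 12 + 1 = 13.
S4 applies: 13 + 1 = 14.
S5 applies: 14 − 3 = 11.
Final offense level: 11.
Level 11 falls in the 9-11 band.
Fine table: Level 9-11 → kr 46,000–kr 73,000.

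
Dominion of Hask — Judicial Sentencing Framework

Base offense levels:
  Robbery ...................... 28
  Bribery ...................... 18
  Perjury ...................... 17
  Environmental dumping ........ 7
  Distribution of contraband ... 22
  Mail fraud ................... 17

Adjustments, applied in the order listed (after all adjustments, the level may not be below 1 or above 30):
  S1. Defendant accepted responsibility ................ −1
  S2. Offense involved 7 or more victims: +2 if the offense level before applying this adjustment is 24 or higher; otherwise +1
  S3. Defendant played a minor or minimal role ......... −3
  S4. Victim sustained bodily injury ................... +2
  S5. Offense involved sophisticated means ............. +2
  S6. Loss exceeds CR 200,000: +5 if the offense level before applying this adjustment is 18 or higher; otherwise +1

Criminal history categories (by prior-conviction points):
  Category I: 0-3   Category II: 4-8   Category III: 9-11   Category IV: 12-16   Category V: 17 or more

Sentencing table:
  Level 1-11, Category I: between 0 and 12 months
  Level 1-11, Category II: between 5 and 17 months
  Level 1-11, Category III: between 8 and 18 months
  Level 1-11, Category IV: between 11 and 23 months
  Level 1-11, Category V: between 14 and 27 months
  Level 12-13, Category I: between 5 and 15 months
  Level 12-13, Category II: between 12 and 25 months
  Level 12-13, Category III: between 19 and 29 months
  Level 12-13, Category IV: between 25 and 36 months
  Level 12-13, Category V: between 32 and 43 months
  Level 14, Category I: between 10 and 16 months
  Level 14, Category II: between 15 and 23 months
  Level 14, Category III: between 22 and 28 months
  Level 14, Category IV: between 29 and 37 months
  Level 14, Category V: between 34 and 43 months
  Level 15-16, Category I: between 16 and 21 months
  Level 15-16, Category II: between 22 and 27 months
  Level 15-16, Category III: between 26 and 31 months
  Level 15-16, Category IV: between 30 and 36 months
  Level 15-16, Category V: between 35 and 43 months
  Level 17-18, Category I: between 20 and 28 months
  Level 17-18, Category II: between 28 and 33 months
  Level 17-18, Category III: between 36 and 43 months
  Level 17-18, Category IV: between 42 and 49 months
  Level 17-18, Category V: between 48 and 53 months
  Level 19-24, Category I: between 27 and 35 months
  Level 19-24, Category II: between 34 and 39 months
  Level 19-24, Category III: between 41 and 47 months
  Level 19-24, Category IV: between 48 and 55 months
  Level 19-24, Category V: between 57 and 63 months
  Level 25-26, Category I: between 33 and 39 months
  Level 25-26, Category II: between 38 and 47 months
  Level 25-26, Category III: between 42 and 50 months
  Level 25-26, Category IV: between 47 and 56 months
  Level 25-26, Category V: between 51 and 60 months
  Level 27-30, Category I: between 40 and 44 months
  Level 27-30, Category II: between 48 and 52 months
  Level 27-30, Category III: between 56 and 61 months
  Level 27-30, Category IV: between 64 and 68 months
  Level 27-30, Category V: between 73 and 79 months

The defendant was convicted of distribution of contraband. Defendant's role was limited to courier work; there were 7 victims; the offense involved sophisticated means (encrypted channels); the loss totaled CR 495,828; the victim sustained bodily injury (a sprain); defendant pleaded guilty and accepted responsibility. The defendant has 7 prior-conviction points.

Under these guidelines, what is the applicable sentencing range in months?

Base offense level for distribution of contraband: 22.
S1 applies: 22 − 1 = 21.
S2 applies (level before this adjustment is 21 < 24, so +1): 21 + 1 = 22.
S3 applies: 22 − 3 = 19.
S4 applies: 19 + 2 = 21.
S5 applies: 21 + 2 = 23.
S6 applies (level before this adjustment is 23 ≥ 18, so +5): 23 + 5 = 28.
Final offense level: 28.
Criminal history: 7 prior points → Category II (4-8).
Level 28 falls in the 27-30 band.
Grid: Level 27-30 × Category II = 48-52 months.

48-52 months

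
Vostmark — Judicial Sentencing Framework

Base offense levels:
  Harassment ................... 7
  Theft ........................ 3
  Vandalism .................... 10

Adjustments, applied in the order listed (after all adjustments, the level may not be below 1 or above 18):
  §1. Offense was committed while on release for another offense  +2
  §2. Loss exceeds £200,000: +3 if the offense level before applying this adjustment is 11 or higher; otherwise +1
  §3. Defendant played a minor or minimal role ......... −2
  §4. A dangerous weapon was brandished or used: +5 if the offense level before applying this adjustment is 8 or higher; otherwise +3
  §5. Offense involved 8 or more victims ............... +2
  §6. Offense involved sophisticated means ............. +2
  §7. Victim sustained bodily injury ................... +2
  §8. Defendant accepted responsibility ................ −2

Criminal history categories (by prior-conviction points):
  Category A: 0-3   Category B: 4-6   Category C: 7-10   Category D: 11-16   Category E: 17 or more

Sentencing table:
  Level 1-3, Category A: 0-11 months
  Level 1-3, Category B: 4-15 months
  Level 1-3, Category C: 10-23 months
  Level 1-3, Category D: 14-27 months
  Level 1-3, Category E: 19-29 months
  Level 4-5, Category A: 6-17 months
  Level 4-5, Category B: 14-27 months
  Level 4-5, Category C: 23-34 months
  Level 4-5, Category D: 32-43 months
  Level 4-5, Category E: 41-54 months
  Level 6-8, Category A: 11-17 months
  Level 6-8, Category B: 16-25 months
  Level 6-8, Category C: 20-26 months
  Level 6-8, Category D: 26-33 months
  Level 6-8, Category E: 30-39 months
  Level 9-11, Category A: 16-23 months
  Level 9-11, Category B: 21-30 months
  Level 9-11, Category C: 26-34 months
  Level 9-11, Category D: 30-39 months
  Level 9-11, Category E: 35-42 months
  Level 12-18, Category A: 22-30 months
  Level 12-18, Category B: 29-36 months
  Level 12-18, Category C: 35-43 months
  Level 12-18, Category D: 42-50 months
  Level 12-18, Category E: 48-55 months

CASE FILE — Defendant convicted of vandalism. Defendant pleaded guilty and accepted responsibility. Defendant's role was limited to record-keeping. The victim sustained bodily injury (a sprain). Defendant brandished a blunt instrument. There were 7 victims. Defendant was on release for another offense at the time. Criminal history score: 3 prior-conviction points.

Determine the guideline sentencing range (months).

22-30 months

Base offense level for vandalism: 10.
§1 applies: 10 + 2 = 12.
§2 does not apply.
§3 applies: 12 − 2 = 10.
§4 applies (level before this adjustment is 10 ≥ 8, so +5): 10 + 5 = 15.
§5 does not apply.
§6 does not apply.
§7 applies: 15 + 2 = 17.
§8 applies: 17 − 2 = 15.
Final offense level: 15.
Criminal history: 3 prior points → Category A (0-3).
Level 15 falls in the 12-18 band.
Grid: Level 12-18 × Category A = 22-30 months.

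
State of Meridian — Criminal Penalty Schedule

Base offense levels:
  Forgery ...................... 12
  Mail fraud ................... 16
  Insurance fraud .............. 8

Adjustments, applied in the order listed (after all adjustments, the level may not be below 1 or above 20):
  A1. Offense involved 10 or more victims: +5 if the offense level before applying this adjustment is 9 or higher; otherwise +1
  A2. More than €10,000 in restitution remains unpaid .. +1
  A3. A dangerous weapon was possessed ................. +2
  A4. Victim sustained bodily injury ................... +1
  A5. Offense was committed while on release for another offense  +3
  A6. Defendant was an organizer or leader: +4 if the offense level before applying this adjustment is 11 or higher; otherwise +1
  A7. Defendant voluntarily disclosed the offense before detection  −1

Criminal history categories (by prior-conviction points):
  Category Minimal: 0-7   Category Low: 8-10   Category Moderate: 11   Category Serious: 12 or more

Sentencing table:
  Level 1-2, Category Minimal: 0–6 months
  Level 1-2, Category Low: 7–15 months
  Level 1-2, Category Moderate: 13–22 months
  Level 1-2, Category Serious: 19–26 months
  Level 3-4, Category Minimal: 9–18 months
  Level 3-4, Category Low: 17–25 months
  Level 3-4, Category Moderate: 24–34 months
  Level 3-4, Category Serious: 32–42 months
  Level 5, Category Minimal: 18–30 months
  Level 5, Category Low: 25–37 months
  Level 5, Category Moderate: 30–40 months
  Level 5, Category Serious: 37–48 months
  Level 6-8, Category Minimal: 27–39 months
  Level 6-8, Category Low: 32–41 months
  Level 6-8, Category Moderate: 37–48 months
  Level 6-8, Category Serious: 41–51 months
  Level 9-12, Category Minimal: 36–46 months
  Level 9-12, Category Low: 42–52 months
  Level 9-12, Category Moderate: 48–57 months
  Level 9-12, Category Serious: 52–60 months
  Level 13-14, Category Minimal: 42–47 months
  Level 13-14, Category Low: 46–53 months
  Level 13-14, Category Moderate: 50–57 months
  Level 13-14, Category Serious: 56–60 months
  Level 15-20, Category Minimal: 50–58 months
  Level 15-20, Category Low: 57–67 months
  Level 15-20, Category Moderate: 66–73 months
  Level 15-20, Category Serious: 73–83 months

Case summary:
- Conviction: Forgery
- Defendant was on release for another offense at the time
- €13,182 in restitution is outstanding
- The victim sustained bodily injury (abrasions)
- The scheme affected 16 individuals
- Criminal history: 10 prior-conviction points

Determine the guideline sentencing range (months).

57-67 months

Base offense level for forgery: 12.
A1 applies (level before this adjustment is 12 ≥ 9, so +5): 12 + 5 = 17.
A2 applies: 17 + 1 = 18.
A3 does not apply.
A4 applies: 18 + 1 = 19.
A5 applies: 19 + 3 = 22.
A6 does not apply.
Level 22 exceeds the maximum of 20; capped at 20.
Final offense level: 20.
Criminal history: 10 prior points → Category Low (8-10).
Level 20 falls in the 15-20 band.
Grid: Level 15-20 × Category Low = 57-67 months.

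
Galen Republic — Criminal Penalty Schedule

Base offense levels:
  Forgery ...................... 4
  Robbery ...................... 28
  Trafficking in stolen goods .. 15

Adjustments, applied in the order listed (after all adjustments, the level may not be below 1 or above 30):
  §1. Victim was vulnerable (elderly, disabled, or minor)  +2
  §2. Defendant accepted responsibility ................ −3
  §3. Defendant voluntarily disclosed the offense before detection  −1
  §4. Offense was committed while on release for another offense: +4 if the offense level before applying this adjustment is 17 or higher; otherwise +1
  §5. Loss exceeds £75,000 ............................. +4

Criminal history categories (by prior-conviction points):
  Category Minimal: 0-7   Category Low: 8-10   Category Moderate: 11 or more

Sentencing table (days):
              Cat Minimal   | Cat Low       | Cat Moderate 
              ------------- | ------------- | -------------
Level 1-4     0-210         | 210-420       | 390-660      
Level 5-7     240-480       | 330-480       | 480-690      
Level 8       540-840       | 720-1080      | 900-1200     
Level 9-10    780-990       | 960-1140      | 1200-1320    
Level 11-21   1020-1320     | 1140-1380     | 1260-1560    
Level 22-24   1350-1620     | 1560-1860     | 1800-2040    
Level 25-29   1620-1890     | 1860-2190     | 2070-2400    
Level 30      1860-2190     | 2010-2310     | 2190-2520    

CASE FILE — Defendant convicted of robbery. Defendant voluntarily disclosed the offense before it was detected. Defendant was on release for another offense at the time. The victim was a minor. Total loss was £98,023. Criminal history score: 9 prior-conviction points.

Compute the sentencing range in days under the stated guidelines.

2010-2310 days

Base offense level for robbery: 28.
§1 applies: 28 + 2 = 30.
§3 applies: 30 − 1 = 29.
§4 applies (level before this adjustment is 29 ≥ 17, so +4): 29 + 4 = 33.
§5 applies: 33 + 4 = 37.
Level 37 exceeds the maximum of 30; capped at 30.
Final offense level: 30.
Criminal history: 9 prior points → Category Low (8-10).
Level 30 falls in the 30 band.
Grid: Level 30 × Category Low = 2010-2310 days.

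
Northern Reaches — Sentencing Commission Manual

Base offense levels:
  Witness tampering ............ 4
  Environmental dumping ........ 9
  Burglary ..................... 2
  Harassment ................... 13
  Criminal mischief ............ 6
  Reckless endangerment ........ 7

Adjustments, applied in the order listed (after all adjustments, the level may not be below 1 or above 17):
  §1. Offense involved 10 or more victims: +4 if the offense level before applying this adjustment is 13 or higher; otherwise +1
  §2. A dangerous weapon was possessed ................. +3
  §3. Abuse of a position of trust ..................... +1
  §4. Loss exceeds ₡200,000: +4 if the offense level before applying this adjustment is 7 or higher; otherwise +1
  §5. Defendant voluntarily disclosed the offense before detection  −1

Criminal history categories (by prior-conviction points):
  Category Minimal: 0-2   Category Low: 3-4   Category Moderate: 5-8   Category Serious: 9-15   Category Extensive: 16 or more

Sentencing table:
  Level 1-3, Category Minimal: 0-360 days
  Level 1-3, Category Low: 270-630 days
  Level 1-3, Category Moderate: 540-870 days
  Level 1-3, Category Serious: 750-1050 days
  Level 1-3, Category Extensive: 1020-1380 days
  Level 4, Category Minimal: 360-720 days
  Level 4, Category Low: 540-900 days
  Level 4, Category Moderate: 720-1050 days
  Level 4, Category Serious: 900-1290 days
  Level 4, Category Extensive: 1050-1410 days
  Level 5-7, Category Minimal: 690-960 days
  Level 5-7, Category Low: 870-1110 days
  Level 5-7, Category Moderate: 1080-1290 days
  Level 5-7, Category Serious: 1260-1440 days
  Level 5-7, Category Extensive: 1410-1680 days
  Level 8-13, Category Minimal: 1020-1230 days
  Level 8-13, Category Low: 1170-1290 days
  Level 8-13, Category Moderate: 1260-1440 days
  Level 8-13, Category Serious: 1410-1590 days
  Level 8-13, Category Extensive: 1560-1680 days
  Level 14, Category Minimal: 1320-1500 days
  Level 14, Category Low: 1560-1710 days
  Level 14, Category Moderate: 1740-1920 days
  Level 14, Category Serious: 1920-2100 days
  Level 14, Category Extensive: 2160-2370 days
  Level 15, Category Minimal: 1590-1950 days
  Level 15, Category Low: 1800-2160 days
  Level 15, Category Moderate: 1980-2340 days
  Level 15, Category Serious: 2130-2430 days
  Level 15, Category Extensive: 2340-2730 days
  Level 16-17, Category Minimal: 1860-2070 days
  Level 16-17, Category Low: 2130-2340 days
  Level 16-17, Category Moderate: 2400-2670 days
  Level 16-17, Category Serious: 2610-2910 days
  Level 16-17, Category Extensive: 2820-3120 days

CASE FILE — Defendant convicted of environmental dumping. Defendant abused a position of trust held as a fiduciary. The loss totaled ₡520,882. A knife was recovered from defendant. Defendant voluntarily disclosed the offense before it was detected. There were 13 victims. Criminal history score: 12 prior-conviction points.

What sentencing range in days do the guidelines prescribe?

Base offense level for environmental dumping: 9.
§1 applies (level before this adjustment is 9 < 13, so +1): 9 + 1 = 10.
§2 applies: 10 + 3 = 13.
§3 applies: 13 + 1 = 14.
§4 applies (level before this adjustment is 14 ≥ 7, so +4): 14 + 4 = 18.
§5 applies: 18 − 1 = 17.
Final offense level: 17.
Criminal history: 12 prior points → Category Serious (9-15).
Level 17 falls in the 16-17 band.
Grid: Level 16-17 × Category Serious = 2610-2910 days.

2610-2910 days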